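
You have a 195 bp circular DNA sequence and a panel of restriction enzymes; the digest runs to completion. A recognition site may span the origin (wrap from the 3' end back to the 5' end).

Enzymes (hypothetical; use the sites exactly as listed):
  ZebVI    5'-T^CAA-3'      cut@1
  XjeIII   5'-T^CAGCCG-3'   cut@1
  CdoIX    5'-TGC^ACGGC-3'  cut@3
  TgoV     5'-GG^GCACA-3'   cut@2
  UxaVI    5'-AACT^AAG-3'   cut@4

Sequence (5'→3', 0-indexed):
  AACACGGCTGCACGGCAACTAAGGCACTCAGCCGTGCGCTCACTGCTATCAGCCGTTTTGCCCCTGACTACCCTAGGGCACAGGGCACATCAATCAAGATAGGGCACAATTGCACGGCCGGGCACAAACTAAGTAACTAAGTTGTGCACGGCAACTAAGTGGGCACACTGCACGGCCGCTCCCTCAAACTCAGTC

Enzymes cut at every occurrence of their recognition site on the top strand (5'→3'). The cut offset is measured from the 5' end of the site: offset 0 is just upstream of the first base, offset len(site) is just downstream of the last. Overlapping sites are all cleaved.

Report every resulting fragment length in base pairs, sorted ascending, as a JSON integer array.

Per-enzyme occurrences:
  ZebVI TCAA/1: at [89, 93, 183, 193] ⇒ [90, 94, 184, 194]
  XjeIII TCAGCCG/1: at [27, 48] ⇒ [28, 49]
  CdoIX TGCACGGC/3: at [8, 110, 144, 168] ⇒ [11, 113, 147, 171]
  TgoV GGGCACA/2: at [75, 82, 101, 119, 160] ⇒ [77, 84, 103, 121, 162]
  UxaVI AACTAAG/4: at [16, 126, 134, 152] ⇒ [20, 130, 138, 156]

All cut coordinates (distinct, sorted): [11, 20, 28, 49, 77, 84, 90, 94, 103, 113, 121, 130, 138, 147, 156, 162, 171, 184, 194]

Fragment lengths:
  11→20: 9 bp
  20→28: 8 bp
  28→49: 21 bp
  49→77: 28 bp
  77→84: 7 bp
  84→90: 6 bp
  90→94: 4 bp
  94→103: 9 bp
  103→113: 10 bp
  113→121: 8 bp
  121→130: 9 bp
  130→138: 8 bp
  138→147: 9 bp
  147→156: 9 bp
  156→162: 6 bp
  162→171: 9 bp
  171→184: 13 bp
  184→194: 10 bp
  194→11 (wrap): 195-194+11 = 12 bp

[4,6,6,7,8,8,8,9,9,9,9,9,9,10,10,12,13,21,28]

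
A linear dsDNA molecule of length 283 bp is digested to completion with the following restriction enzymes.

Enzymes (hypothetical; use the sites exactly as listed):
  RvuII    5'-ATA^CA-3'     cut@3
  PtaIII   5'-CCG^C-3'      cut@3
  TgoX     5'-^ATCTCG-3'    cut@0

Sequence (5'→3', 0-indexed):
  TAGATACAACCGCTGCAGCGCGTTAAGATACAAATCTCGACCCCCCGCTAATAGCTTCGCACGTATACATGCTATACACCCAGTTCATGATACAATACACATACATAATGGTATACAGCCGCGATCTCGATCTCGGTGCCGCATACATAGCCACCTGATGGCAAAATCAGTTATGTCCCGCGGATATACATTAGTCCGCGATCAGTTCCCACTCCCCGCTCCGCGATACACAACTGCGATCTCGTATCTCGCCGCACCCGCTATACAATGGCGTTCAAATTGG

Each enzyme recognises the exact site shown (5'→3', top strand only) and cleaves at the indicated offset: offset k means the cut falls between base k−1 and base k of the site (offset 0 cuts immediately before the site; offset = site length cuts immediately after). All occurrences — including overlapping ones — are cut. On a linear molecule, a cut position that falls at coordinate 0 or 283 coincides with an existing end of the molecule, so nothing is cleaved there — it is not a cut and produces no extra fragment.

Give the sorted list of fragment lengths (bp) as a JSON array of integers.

Per-enzyme occurrences:
  RvuII (ATACA, off=3): starts [3, 27, 64, 73, 89, 94, 100, 112, 142, 185, 225, 262] → cuts [6, 30, 67, 76, 92, 97, 103, 115, 145, 188, 228, 265]
  PtaIII (CCGC, off=3): starts [9, 44, 118, 138, 177, 195, 215, 220, 251, 257] → cuts [12, 47, 121, 141, 180, 198, 218, 223, 254, 260]
  TgoX (ATCTCG, off=0): starts [33, 123, 129, 238, 245] → cuts [33, 123, 129, 238, 245]

Pooled cuts: [6, 12, 30, 33, 47, 67, 76, 92, 97, 103, 115, 121, 123, 129, 141, 145, 180, 188, 198, 218, 223, 228, 238, 245, 254, 260, 265]

Fragment lengths:
  [0,6): 6 bp
  [6,12): 6 bp
  [12,30): 18 bp
  [30,33): 3 bp
  [33,47): 14 bp
  [47,67): 20 bp
  [67,76): 9 bp
  [76,92): 16 bp
  [92,97): 5 bp
  [97,103): 6 bp
  [103,115): 12 bp
  [115,121): 6 bp
  [121,123): 2 bp
  [123,129): 6 bp
  [129,141): 12 bp
  [141,145): 4 bp
  [145,180): 35 bp
  [180,188): 8 bp
  [188,198): 10 bp
  [198,218): 20 bp
  [218,223): 5 bp
  [223,228): 5 bp
  [228,238): 10 bp
  [238,245): 7 bp
  [245,254): 9 bp
  [254,260): 6 bp
  [260,265): 5 bp
  [265,283): 18 bp

[2,3,4,5,5,5,5,6,6,6,6,6,6,7,8,9,9,10,10,12,12,14,16,18,18,20,20,35]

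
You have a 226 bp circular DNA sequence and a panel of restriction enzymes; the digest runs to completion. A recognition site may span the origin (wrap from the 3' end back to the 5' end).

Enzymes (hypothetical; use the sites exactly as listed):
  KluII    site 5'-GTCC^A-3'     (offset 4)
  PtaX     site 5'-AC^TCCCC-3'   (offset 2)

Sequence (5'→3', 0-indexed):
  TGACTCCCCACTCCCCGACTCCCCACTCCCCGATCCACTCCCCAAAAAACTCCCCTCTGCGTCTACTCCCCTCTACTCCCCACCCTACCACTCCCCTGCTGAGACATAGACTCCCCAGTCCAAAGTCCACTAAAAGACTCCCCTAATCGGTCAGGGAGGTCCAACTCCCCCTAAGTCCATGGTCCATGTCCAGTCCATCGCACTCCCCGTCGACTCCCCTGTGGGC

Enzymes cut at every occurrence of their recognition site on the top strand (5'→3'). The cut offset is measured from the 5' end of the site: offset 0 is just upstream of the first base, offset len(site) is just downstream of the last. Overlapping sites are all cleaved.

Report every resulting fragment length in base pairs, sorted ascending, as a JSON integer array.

[3,5,6,7,7,7,7,7,8,10,10,10,11,12,12,13,15,16,16,20,24]

Site scan:
  KluII GTCCA/4: at [117, 124, 158, 174, 181, 187, 192] ⇒ [121, 128, 162, 178, 185, 191, 196]
  PtaX ACTCCCC/2: at [2, 9, 17, 24, 36, 48, 64, 74, 89, 109, 136, 163, 201, 212] ⇒ [4, 11, 19, 26, 38, 50, 66, 76, 91, 111, 138, 165, 203, 214]

Pooled cuts: [4, 11, 19, 26, 38, 50, 66, 76, 91, 111, 121, 128, 138, 162, 165, 178, 185, 191, 196, 203, 214]

Fragment lengths:
  4→11: 7 bp
  11→19: 8 bp
  19→26: 7 bp
  26→38: 12 bp
  38→50: 12 bp
  50→66: 16 bp
  66→76: 10 bp
  76→91: 15 bp
  91→111: 20 bp
  111→121: 10 bp
  121→128: 7 bp
  128→138: 10 bp
  138→162: 24 bp
  162→165: 3 bp
  165→178: 13 bp
  178→185: 7 bp
  185→191: 6 bp
  191→196: 5 bp
  196→203: 7 bp
  203→214: 11 bp
  214→4 (wrap): 226-214+4 = 16 bp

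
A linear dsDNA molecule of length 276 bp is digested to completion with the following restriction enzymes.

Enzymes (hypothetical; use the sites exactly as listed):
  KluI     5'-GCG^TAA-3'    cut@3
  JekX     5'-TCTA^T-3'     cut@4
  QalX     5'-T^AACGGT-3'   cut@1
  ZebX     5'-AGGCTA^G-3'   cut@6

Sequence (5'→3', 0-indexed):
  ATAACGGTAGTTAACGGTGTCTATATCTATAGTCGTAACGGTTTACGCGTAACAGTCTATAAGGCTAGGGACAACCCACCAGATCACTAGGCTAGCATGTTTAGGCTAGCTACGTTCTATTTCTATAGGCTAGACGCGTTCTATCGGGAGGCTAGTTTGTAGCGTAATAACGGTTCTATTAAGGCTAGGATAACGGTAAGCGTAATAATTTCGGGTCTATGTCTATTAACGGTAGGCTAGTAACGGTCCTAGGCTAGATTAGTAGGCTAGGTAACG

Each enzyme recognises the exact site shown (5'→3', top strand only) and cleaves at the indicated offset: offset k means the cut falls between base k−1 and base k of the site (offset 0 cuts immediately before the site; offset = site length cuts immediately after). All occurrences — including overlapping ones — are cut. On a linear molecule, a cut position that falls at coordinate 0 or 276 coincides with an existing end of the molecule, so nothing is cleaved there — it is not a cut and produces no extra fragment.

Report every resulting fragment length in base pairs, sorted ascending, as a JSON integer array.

[2,2,2,4,4,6,6,6,7,7,7,8,9,10,10,10,10,11,11,11,11,11,12,13,13,14,15,17,27]

Scan for sites:
  KluI (GCGTAA, off=3): starts [46, 161, 199] → cuts [49, 164, 202]
  JekX (TCTAT, off=4): starts [19, 25, 55, 115, 121, 139, 174, 215, 221] → cuts [23, 29, 59, 119, 125, 143, 178, 219, 225]
  QalX (TAACGGT, off=1): starts [1, 11, 35, 167, 190, 226, 240] → cuts [2, 12, 36, 168, 191, 227, 241]
  ZebX (AGGCTAG, off=6): starts [61, 88, 102, 126, 148, 181, 233, 250, 263] → cuts [67, 94, 108, 132, 154, 187, 239, 256, 269]

Pooled cuts: [2, 12, 23, 29, 36, 49, 59, 67, 94, 108, 119, 125, 132, 143, 154, 164, 168, 178, 187, 191, 202, 219, 225, 227, 239, 241, 256, 269]

Fragments:
  [0,2): 2 bp
  [2,12): 10 bp
  [12,23): 11 bp
  [23,29): 6 bp
  [29,36): 7 bp
  [36,49): 13 bp
  [49,59): 10 bp
  [59,67): 8 bp
  [67,94): 27 bp
  [94,108): 14 bp
  [108,119): 11 bp
  [119,125): 6 bp
  [125,132): 7 bp
  [132,143): 11 bp
  [143,154): 11 bp
  [154,164): 10 bp
  [164,168): 4 bp
  [168,178): 10 bp
  [178,187): 9 bp
  [187,191): 4 bp
  [191,202): 11 bp
  [202,219): 17 bp
  [219,225): 6 bp
  [225,227): 2 bp
  [227,239): 12 bp
  [239,241): 2 bp
  [241,256): 15 bp
  [256,269): 13 bp
  [269,276): 7 bp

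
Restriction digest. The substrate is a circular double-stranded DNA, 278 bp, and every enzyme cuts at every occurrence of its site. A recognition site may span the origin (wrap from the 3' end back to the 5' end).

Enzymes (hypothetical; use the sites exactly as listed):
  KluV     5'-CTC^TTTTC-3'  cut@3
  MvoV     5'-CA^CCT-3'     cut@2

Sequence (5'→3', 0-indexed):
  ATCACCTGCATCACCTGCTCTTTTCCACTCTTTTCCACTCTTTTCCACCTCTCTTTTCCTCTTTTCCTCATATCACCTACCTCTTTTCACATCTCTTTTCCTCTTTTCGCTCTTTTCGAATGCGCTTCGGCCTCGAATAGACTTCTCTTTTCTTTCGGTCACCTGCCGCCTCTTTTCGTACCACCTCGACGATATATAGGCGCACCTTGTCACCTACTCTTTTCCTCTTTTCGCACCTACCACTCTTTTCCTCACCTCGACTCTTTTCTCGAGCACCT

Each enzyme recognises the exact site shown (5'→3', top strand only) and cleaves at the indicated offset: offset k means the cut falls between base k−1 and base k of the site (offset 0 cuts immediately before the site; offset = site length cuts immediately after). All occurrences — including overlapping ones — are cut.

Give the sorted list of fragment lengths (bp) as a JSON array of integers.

Scan for sites:
  KluV (CTCTTTTC, off=3): starts [17, 27, 37, 50, 58, 80, 92, 100, 109, 144, 169, 216, 224, 242, 260] → cuts [20, 30, 40, 53, 61, 83, 95, 103, 112, 147, 172, 219, 227, 245, 263]
  MvoV (CACCT, off=2): starts [2, 11, 45, 73, 159, 181, 202, 210, 233, 252, 273] → cuts [4, 13, 47, 75, 161, 183, 204, 212, 235, 254, 275]

Pooled cuts: [4, 13, 20, 30, 40, 47, 53, 61, 75, 83, 95, 103, 112, 147, 161, 172, 183, 204, 212, 219, 227, 235, 245, 254, 263, 275]

Fragments:
  4→13: 9 bp
  13→20: 7 bp
  20→30: 10 bp
  30→40: 10 bp
  40→47: 7 bp
  47→53: 6 bp
  53→61: 8 bp
  61→75: 14 bp
  75→83: 8 bp
  83→95: 12 bp
  95→103: 8 bp
  103→112: 9 bp
  112→147: 35 bp
  147→161: 14 bp
  161→172: 11 bp
  172→183: 11 bp
  183→204: 21 bp
  204→212: 8 bp
  212→219: 7 bp
  219→227: 8 bp
  227→235: 8 bp
  235→245: 10 bp
  245→254: 9 bp
  254→263: 9 bp
  263→275: 12 bp
  275→4 (wrap): 278-275+4 = 7 bp

[6,7,7,7,7,8,8,8,8,8,8,9,9,9,9,10,10,10,11,11,12,12,14,14,21,35]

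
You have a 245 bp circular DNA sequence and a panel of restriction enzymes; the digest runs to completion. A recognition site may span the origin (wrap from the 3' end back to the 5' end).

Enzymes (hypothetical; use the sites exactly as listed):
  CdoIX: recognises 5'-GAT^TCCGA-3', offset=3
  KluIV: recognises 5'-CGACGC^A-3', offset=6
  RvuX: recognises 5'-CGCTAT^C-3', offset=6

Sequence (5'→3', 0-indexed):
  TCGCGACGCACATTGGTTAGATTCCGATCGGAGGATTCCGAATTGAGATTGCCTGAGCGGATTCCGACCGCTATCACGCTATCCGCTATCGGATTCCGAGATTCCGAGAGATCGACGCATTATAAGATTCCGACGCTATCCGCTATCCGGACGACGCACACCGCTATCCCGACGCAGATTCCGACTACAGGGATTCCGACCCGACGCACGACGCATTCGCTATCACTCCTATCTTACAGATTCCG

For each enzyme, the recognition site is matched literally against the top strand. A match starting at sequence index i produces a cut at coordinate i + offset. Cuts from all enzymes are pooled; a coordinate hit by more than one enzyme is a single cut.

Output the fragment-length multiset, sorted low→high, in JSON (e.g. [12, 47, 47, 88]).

[4,5,7,7,7,8,8,8,9,10,10,11,11,12,13,13,14,15,16,26,31]

Scan for sites:
  CdoIX (GATTCCGA, off=3): starts [19, 33, 59, 91, 99, 125, 176, 191] → cuts [22, 36, 62, 94, 102, 128, 179, 194]
  KluIV (CGACGCA, off=6): starts [3, 112, 151, 169, 201, 208] → cuts [9, 118, 157, 175, 207, 214]
  RvuX (CGCTATC, off=6): starts [68, 76, 83, 133, 140, 161, 217] → cuts [74, 82, 89, 139, 146, 167, 223]

Pooled cuts: [9, 22, 36, 62, 74, 82, 89, 94, 102, 118, 128, 139, 146, 157, 167, 175, 179, 194, 207, 214, 223]

Fragments:
  9→22: 13 bp
  22→36: 14 bp
  36→62: 26 bp
  62→74: 12 bp
  74→82: 8 bp
  82→89: 7 bp
  89→94: 5 bp
  94→102: 8 bp
  102→118: 16 bp
  118→128: 10 bp
  128→139: 11 bp
  139→146: 7 bp
  146→157: 11 bp
  157→167: 10 bp
  167→175: 8 bp
  175→179: 4 bp
  179→194: 15 bp
  194→207: 13 bp
  207→214: 7 bp
  214→223: 9 bp
  223→9 (wrap): 245-223+9 = 31 bp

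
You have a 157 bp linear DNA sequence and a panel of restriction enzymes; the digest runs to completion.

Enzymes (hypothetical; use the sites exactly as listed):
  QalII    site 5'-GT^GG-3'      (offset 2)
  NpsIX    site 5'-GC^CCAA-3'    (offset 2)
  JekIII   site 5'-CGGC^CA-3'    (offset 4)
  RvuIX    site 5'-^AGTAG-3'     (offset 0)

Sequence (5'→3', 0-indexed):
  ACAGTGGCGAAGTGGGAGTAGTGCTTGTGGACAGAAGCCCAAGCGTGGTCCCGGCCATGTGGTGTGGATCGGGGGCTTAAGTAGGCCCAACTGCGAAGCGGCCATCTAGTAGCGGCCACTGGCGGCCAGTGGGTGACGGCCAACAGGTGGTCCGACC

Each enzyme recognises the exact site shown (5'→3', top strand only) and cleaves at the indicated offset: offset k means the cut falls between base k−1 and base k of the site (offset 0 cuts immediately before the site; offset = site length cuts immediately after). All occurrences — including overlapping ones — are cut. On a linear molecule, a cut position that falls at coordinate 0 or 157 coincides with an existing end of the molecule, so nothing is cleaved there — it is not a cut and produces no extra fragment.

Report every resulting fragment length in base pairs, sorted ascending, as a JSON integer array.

[3,4,5,5,5,5,7,8,8,8,9,9,9,10,10,10,12,14,16]

Per-enzyme occurrences:
  QalII GTGG/2: at [3, 11, 26, 44, 58, 63, 128, 146] ⇒ [5, 13, 28, 46, 60, 65, 130, 148]
  NpsIX GCCCAA/2: at [36, 84] ⇒ [38, 86]
  JekIII CGGCCA/4: at [51, 98, 112, 122, 136] ⇒ [55, 102, 116, 126, 140]
  RvuIX AGTAG/0: at [16, 79, 107] ⇒ [16, 79, 107]

All cut coordinates (distinct, sorted): [5, 13, 16, 28, 38, 46, 55, 60, 65, 79, 86, 102, 107, 116, 126, 130, 140, 148]

Fragment lengths:
  [0,5): 5 bp
  [5,13): 8 bp
  [13,16): 3 bp
  [16,28): 12 bp
  [28,38): 10 bp
  [38,46): 8 bp
  [46,55): 9 bp
  [55,60): 5 bp
  [60,65): 5 bp
  [65,79): 14 bp
  [79,86): 7 bp
  [86,102): 16 bp
  [102,107): 5 bp
  [107,116): 9 bp
  [116,126): 10 bp
  [126,130): 4 bp
  [130,140): 10 bp
  [140,148): 8 bp
  [148,157): 9 bp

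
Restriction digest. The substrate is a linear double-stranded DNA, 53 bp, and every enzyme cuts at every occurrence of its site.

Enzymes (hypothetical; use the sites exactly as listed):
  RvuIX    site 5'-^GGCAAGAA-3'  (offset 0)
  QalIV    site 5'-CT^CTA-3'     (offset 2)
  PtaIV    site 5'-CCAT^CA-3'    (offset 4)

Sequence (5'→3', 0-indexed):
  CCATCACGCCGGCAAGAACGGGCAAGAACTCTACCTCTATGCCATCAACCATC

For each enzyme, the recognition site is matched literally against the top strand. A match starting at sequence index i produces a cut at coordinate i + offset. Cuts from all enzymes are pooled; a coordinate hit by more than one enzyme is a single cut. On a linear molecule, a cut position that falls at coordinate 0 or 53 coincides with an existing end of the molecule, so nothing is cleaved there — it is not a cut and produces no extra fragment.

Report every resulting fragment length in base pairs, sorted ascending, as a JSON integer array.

Scan for sites:
  RvuIX (GGCAAGAA, off=0): starts [10, 20] → cuts [10, 20]
  QalIV (CTCTA, off=2): starts [28, 34] → cuts [30, 36]
  PtaIV (CCATCA, off=4): starts [0, 41] → cuts [4, 45]

Pooled cuts: [4, 10, 20, 30, 36, 45]

Fragment lengths:
  [0,4): 4 bp
  [4,10): 6 bp
  [10,20): 10 bp
  [20,30): 10 bp
  [30,36): 6 bp
  [36,45): 9 bp
  [45,53): 8 bp

[4,6,6,8,9,10,10]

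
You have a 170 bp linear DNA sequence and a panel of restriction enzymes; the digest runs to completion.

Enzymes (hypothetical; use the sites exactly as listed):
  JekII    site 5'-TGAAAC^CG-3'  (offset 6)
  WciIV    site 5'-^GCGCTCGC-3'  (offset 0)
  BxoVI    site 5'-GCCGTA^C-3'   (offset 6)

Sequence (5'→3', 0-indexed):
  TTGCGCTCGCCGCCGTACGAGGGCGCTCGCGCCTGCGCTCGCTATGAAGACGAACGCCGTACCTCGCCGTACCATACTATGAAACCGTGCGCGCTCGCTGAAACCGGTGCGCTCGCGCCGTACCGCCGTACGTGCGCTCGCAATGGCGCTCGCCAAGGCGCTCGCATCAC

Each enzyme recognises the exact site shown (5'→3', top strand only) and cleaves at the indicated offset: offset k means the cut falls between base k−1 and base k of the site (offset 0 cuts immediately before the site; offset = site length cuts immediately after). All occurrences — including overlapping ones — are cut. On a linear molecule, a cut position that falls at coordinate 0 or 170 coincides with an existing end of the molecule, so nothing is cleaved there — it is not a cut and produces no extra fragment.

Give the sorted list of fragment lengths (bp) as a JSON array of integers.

[2,3,4,5,5,8,10,12,12,12,13,14,14,14,15,27]

Scan for sites:
  JekII (TGAAACCG, off=6): starts [79, 98] → cuts [85, 104]
  WciIV (GCGCTCGC, off=0): starts [2, 22, 34, 90, 108, 133, 145, 157] → cuts [2, 22, 34, 90, 108, 133, 145, 157]
  BxoVI (GCCGTAC, off=6): starts [11, 55, 65, 116, 124] → cuts [17, 61, 71, 122, 130]

All cut coordinates (distinct, sorted): [2, 17, 22, 34, 61, 71, 85, 90, 104, 108, 122, 130, 133, 145, 157]

Fragment lengths:
  [0,2): 2 bp
  [2,17): 15 bp
  [17,22): 5 bp
  [22,34): 12 bp
  [34,61): 27 bp
  [61,71): 10 bp
  [71,85): 14 bp
  [85,90): 5 bp
  [90,104): 14 bp
  [104,108): 4 bp
  [108,122): 14 bp
  [122,130): 8 bp
  [130,133): 3 bp
  [133,145): 12 bp
  [145,157): 12 bp
  [157,170): 13 bp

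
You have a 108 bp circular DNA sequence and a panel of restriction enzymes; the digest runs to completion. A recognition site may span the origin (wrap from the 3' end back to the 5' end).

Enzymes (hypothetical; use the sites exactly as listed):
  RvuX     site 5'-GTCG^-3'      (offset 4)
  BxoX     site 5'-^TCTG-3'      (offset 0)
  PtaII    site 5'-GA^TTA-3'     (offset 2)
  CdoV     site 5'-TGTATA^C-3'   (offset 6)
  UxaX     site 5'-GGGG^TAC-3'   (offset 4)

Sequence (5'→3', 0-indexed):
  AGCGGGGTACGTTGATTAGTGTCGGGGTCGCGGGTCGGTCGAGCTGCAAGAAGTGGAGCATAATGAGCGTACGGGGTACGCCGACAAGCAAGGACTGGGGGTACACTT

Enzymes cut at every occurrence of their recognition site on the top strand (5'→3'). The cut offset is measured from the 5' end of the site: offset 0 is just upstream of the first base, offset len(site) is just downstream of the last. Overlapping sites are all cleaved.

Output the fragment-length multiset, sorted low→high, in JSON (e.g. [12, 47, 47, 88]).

[4,6,7,8,9,14,25,35]

Site scan:
  RvuX GTCG/4: at [20, 26, 33, 37] ⇒ [24, 30, 37, 41]
  BxoX (TCTG, off=0): no sites
  PtaII GATTA/2: at [13] ⇒ [15]
  CdoV (TGTATAC, off=6): no sites
  UxaX GGGGTAC/4: at [3, 72, 97] ⇒ [7, 76, 101]

All cut coordinates (distinct, sorted): [7, 15, 24, 30, 37, 41, 76, 101]

Fragments:
  7→15: 8 bp
  15→24: 9 bp
  24→30: 6 bp
  30→37: 7 bp
  37→41: 4 bp
  41→76: 35 bp
  76→101: 25 bp
  101→7 (wrap): 108-101+7 = 14 bp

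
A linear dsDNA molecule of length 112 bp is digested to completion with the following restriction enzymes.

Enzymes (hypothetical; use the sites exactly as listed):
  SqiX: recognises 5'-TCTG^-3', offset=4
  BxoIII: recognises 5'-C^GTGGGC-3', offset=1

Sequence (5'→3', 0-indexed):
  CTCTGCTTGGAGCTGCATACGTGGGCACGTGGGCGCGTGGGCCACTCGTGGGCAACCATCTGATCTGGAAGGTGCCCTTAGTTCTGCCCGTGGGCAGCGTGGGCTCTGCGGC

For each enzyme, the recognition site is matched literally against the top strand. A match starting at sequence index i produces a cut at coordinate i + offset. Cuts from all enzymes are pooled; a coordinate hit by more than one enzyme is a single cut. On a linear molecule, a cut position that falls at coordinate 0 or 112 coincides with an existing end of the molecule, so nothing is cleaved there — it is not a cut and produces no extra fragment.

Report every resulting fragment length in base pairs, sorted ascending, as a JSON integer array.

Site scan:
  SqiX (TCTG, off=4): starts [1, 58, 63, 82, 104] → cuts [5, 62, 67, 86, 108]
  BxoIII (CGTGGGC, off=1): starts [19, 27, 35, 46, 88, 97] → cuts [20, 28, 36, 47, 89, 98]

Pooled cuts: [5, 20, 28, 36, 47, 62, 67, 86, 89, 98, 108]

Fragment lengths:
  [0,5): 5 bp
  [5,20): 15 bp
  [20,28): 8 bp
  [28,36): 8 bp
  [36,47): 11 bp
  [47,62): 15 bp
  [62,67): 5 bp
  [67,86): 19 bp
  [86,89): 3 bp
  [89,98): 9 bp
  [98,108): 10 bp
  [108,112): 4 bp

[3,4,5,5,8,8,9,10,11,15,15,19]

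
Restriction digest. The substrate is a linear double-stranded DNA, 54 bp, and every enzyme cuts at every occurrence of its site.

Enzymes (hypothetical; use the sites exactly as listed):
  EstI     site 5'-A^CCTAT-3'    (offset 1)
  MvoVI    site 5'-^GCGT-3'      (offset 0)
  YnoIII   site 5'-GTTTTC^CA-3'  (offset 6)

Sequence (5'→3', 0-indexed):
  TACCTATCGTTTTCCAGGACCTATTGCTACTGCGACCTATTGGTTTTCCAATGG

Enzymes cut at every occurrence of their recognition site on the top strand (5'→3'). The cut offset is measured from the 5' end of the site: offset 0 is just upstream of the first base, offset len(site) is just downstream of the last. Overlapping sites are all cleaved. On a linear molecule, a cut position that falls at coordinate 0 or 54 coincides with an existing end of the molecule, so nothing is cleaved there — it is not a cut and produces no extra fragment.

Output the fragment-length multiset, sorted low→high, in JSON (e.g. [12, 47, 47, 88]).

[2,5,6,12,13,16]

Per-enzyme occurrences:
  EstI ACCTAT/1: at [1, 18, 34] ⇒ [2, 19, 35]
  MvoVI (GCGT, off=0): no sites
  YnoIII GTTTTCCA/6: at [8, 42] ⇒ [14, 48]

Pooled cuts: [2, 14, 19, 35, 48]

Fragment lengths:
  [0,2): 2 bp
  [2,14): 12 bp
  [14,19): 5 bp
  [19,35): 16 bp
  [35,48): 13 bp
  [48,54): 6 bp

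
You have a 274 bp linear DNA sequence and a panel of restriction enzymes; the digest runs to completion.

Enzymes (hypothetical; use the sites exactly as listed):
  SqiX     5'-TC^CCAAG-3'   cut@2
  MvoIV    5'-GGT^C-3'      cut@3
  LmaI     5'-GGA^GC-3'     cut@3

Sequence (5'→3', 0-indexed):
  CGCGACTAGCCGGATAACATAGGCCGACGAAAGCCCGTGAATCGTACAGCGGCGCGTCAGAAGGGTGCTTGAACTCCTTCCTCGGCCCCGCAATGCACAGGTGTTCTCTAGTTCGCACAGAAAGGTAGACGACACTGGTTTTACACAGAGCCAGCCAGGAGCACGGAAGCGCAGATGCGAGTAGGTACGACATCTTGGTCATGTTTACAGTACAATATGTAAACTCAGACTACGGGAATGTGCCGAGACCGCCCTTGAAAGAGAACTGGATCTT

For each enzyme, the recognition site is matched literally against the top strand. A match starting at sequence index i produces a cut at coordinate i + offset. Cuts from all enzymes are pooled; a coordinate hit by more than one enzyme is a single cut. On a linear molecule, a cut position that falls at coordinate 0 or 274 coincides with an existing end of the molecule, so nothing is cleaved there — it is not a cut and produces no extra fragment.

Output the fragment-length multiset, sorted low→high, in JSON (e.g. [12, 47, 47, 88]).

[39,75,160]

Scan for sites:
  SqiX (TCCCAAG, off=2): no sites
  MvoIV (GGTC, off=3): starts [196] → cuts [199]
  LmaI (GGAGC, off=3): starts [157] → cuts [160]

All cut coordinates (distinct, sorted): [160, 199]

Fragment lengths:
  [0,160): 160 bp
  [160,199): 39 bp
  [199,274): 75 bp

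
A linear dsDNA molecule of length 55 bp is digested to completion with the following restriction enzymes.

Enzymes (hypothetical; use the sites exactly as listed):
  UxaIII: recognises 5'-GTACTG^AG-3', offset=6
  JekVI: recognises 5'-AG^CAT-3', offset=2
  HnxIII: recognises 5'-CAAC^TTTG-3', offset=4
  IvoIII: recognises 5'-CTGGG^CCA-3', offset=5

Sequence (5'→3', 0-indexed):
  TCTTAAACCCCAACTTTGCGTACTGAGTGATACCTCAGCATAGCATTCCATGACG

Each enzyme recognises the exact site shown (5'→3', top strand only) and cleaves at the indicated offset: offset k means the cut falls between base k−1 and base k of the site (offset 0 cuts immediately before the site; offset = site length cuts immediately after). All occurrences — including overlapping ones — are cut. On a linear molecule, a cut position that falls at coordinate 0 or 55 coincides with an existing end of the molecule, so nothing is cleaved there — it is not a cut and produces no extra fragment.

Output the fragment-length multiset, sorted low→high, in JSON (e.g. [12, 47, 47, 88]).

[5,11,12,13,14]

Per-enzyme occurrences:
  UxaIII GTACTGAG/6: at [19] ⇒ [25]
  JekVI AGCAT/2: at [36, 41] ⇒ [38, 43]
  HnxIII CAACTTTG/4: at [10] ⇒ [14]
  IvoIII (CTGGGCCA, off=5): no sites

All cut coordinates (distinct, sorted): [14, 25, 38, 43]

Fragments:
  [0,14): 14 bp
  [14,25): 11 bp
  [25,38): 13 bp
  [38,43): 5 bp
  [43,55): 12 bp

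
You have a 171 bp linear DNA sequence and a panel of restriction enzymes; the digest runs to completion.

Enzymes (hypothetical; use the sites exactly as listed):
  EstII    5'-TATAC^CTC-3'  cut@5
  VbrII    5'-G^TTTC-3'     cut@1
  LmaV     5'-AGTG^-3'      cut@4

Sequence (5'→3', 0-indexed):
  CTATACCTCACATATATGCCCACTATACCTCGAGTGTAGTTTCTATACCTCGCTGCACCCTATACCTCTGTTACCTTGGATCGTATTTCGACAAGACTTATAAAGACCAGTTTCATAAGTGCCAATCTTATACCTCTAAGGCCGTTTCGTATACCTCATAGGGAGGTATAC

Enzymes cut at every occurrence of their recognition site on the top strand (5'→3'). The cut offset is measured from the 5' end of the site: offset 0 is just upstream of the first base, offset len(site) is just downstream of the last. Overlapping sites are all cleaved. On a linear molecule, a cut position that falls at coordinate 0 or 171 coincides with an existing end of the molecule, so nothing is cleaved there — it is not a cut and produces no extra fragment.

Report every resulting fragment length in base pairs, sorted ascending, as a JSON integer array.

Per-enzyme occurrences:
  EstII TATACCTC/5: at [1, 23, 43, 60, 128, 149] ⇒ [6, 28, 48, 65, 133, 154]
  VbrII GTTTC/1: at [38, 109, 143] ⇒ [39, 110, 144]
  LmaV AGTG/4: at [32, 117] ⇒ [36, 121]

All cut coordinates (distinct, sorted): [6, 28, 36, 39, 48, 65, 110, 121, 133, 144, 154]

Fragment lengths:
  [0,6): 6 bp
  [6,28): 22 bp
  [28,36): 8 bp
  [36,39): 3 bp
  [39,48): 9 bp
  [48,65): 17 bp
  [65,110): 45 bp
  [110,121): 11 bp
  [121,133): 12 bp
  [133,144): 11 bp
  [144,154): 10 bp
  [154,171): 17 bp

[3,6,8,9,10,11,11,12,17,17,22,45]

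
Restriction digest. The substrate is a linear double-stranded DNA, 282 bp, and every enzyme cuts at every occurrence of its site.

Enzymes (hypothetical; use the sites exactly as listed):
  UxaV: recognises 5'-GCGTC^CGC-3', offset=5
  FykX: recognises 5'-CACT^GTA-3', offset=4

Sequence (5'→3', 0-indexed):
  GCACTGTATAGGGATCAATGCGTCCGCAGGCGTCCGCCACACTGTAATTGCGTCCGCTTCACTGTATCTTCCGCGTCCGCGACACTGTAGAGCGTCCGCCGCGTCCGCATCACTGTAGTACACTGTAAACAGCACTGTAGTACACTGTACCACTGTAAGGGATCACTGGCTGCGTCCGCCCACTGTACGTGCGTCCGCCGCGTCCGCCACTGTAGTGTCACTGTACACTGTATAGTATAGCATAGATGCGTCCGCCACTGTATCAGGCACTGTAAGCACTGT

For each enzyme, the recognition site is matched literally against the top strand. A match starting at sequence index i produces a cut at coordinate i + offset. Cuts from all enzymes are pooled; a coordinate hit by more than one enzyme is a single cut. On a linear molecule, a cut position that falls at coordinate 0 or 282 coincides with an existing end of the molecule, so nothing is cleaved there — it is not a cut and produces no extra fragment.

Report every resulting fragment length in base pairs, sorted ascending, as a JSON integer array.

Per-enzyme occurrences:
  UxaV GCGTCCGC/5: at [19, 29, 49, 72, 91, 100, 171, 190, 199, 247] ⇒ [24, 34, 54, 77, 96, 105, 176, 195, 204, 252]
  FykX CACTGTA/4: at [1, 39, 59, 82, 110, 120, 132, 142, 150, 180, 207, 218, 225, 255, 267] ⇒ [5, 43, 63, 86, 114, 124, 136, 146, 154, 184, 211, 222, 229, 259, 271]

All cut coordinates (distinct, sorted): [5, 24, 34, 43, 54, 63, 77, 86, 96, 105, 114, 124, 136, 146, 154, 176, 184, 195, 204, 211, 222, 229, 252, 259, 271]

Fragments:
  [0,5): 5 bp
  [5,24): 19 bp
  [24,34): 10 bp
  [34,43): 9 bp
  [43,54): 11 bp
  [54,63): 9 bp
  [63,77): 14 bp
  [77,86): 9 bp
  [86,96): 10 bp
  [96,105): 9 bp
  [105,114): 9 bp
  [114,124): 10 bp
  [124,136): 12 bp
  [136,146): 10 bp
  [146,154): 8 bp
  [154,176): 22 bp
  [176,184): 8 bp
  [184,195): 11 bp
  [195,204): 9 bp
  [204,211): 7 bp
  [211,222): 11 bp
  [222,229): 7 bp
  [229,252): 23 bp
  [252,259): 7 bp
  [259,271): 12 bp
  [271,282): 11 bp

[5,7,7,7,8,8,9,9,9,9,9,9,10,10,10,10,11,11,11,11,12,12,14,19,22,23]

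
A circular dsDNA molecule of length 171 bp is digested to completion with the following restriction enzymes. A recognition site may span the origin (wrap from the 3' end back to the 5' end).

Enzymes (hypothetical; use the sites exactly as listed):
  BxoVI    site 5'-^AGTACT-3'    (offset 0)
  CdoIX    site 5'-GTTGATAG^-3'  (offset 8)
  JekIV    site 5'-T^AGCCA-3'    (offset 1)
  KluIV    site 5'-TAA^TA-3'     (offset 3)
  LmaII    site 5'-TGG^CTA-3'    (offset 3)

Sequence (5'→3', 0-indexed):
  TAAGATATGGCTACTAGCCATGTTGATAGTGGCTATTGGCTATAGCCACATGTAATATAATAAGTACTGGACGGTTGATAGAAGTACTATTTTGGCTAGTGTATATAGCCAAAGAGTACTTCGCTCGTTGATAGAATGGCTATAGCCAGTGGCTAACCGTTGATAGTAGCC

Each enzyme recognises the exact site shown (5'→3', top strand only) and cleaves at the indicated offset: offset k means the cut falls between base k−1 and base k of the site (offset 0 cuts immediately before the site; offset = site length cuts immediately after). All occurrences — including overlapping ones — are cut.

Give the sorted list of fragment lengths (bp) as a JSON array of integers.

[1,2,3,4,4,5,5,5,7,8,9,11,12,13,14,14,15,19,20]

Scan for sites:
  BxoVI AGTACT/0: at [62, 82, 114] ⇒ [62, 82, 114]
  CdoIX GTTGATAG/8: at [21, 73, 126, 158] ⇒ [29, 81, 134, 166]
  JekIV TAGCCA/1: at [14, 42, 105, 142] ⇒ [15, 43, 106, 143]
  KluIV TAATA/3: at [52, 57] ⇒ [55, 60]
  LmaII TGGCTA/3: at [7, 29, 36, 92, 136, 149] ⇒ [10, 32, 39, 95, 139, 152]

All cut coordinates (distinct, sorted): [10, 15, 29, 32, 39, 43, 55, 60, 62, 81, 82, 95, 106, 114, 134, 139, 143, 152, 166]

Fragments:
  10→15: 5 bp
  15→29: 14 bp
  29→32: 3 bp
  32→39: 7 bp
  39→43: 4 bp
  43→55: 12 bp
  55→60: 5 bp
  60→62: 2 bp
  62→81: 19 bp
  81→82: 1 bp
  82→95: 13 bp
  95→106: 11 bp
  106→114: 8 bp
  114→134: 20 bp
  134→139: 5 bp
  139→143: 4 bp
  143→152: 9 bp
  152→166: 14 bp
  166→10 (wrap): 171-166+10 = 15 bp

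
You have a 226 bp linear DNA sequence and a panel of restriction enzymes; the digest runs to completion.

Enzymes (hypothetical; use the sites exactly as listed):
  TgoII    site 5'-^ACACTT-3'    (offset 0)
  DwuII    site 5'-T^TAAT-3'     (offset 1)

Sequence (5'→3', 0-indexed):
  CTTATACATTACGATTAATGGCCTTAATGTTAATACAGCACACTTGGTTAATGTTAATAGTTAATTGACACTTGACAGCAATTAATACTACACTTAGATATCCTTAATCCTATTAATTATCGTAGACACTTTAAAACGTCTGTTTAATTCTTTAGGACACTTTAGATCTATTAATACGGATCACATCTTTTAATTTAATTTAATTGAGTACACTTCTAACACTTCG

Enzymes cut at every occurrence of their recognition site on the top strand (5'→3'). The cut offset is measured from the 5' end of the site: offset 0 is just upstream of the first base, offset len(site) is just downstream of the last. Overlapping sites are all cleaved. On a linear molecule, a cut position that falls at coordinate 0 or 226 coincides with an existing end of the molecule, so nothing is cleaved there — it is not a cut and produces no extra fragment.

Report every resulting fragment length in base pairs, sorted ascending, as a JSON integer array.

Per-enzyme occurrences:
  TgoII ACACTT/0: at [39, 67, 89, 125, 156, 209, 218] ⇒ [39, 67, 89, 125, 156, 209, 218]
  DwuII TTAAT/1: at [14, 23, 29, 47, 53, 60, 81, 103, 112, 143, 170, 189, 194, 199] ⇒ [15, 24, 30, 48, 54, 61, 82, 104, 113, 144, 171, 190, 195, 200]

Pooled cuts: [15, 24, 30, 39, 48, 54, 61, 67, 82, 89, 104, 113, 125, 144, 156, 171, 190, 195, 200, 209, 218]

Fragments:
  [0,15): 15 bp
  [15,24): 9 bp
  [24,30): 6 bp
  [30,39): 9 bp
  [39,48): 9 bp
  [48,54): 6 bp
  [54,61): 7 bp
  [61,67): 6 bp
  [67,82): 15 bp
  [82,89): 7 bp
  [89,104): 15 bp
  [104,113): 9 bp
  [113,125): 12 bp
  [125,144): 19 bp
  [144,156): 12 bp
  [156,171): 15 bp
  [171,190): 19 bp
  [190,195): 5 bp
  [195,200): 5 bp
  [200,209): 9 bp
  [209,218): 9 bp
  [218,226): 8 bp

[5,5,6,6,6,7,7,8,9,9,9,9,9,9,12,12,15,15,15,15,19,19]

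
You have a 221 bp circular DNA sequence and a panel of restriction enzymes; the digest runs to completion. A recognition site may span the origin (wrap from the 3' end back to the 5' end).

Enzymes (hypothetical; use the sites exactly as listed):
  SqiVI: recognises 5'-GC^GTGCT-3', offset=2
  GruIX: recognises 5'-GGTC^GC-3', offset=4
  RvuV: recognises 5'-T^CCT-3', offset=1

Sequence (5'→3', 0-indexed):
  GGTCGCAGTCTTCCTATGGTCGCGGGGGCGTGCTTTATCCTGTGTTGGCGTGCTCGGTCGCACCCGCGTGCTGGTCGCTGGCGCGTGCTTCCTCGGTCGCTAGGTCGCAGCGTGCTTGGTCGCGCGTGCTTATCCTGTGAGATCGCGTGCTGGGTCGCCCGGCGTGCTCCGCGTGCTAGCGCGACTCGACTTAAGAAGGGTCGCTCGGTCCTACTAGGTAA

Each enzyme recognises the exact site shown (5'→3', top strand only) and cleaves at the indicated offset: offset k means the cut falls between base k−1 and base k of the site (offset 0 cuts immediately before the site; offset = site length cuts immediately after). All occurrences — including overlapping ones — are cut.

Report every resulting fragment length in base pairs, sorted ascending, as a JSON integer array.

Scan for sites:
  SqiVI GCGTGCT/2: at [27, 47, 65, 82, 109, 123, 144, 161, 170] ⇒ [29, 49, 67, 84, 111, 125, 146, 163, 172]
  GruIX GGTCGC/4: at [0, 17, 55, 72, 94, 102, 117, 152, 198] ⇒ [4, 21, 59, 76, 98, 106, 121, 156, 202]
  RvuV TCCT/1: at [11, 37, 89, 132, 208] ⇒ [12, 38, 90, 133, 209]

All cut coordinates (distinct, sorted): [4, 12, 21, 29, 38, 49, 59, 67, 76, 84, 90, 98, 106, 111, 121, 125, 133, 146, 156, 163, 172, 202, 209]

Fragments:
  4→12: 8 bp
  12→21: 9 bp
  21→29: 8 bp
  29→38: 9 bp
  38→49: 11 bp
  49→59: 10 bp
  59→67: 8 bp
  67→76: 9 bp
  76→84: 8 bp
  84→90: 6 bp
  90→98: 8 bp
  98→106: 8 bp
  106→111: 5 bp
  111→121: 10 bp
  121→125: 4 bp
  125→133: 8 bp
  133→146: 13 bp
  146→156: 10 bp
  156→163: 7 bp
  163→172: 9 bp
  172→202: 30 bp
  202→209: 7 bp
  209→4 (wrap): 221-209+4 = 16 bp

[4,5,6,7,7,8,8,8,8,8,8,8,9,9,9,9,10,10,10,11,13,16,30]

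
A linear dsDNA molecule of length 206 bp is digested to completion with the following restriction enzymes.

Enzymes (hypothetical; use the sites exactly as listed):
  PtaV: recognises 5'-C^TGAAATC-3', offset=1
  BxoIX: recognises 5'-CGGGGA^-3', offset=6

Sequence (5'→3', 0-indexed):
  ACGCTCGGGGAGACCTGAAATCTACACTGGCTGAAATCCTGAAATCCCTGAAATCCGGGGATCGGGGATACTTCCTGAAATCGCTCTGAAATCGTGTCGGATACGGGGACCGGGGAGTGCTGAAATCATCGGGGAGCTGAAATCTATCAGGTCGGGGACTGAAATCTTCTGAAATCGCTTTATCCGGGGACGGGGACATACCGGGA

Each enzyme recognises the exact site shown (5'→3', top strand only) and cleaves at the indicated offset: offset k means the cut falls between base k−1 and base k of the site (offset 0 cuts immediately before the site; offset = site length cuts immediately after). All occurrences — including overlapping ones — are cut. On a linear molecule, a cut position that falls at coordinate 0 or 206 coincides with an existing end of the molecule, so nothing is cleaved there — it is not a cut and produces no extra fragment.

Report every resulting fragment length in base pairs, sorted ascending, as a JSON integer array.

Site scan:
  PtaV CTGAAATC/1: at [14, 30, 38, 47, 74, 85, 119, 136, 158, 168] ⇒ [15, 31, 39, 48, 75, 86, 120, 137, 159, 169]
  BxoIX CGGGGA/6: at [5, 55, 62, 103, 110, 129, 152, 184, 190] ⇒ [11, 61, 68, 109, 116, 135, 158, 190, 196]

All cut coordinates (distinct, sorted): [11, 15, 31, 39, 48, 61, 68, 75, 86, 109, 116, 120, 135, 137, 158, 159, 169, 190, 196]

Fragments:
  [0,11): 11 bp
  [11,15): 4 bp
  [15,31): 16 bp
  [31,39): 8 bp
  [39,48): 9 bp
  [48,61): 13 bp
  [61,68): 7 bp
  [68,75): 7 bp
  [75,86): 11 bp
  [86,109): 23 bp
  [109,116): 7 bp
  [116,120): 4 bp
  [120,135): 15 bp
  [135,137): 2 bp
  [137,158): 21 bp
  [158,159): 1 bp
  [159,169): 10 bp
  [169,190): 21 bp
  [190,196): 6 bp
  [196,206): 10 bp

[1,2,4,4,6,7,7,7,8,9,10,10,11,11,13,15,16,21,21,23]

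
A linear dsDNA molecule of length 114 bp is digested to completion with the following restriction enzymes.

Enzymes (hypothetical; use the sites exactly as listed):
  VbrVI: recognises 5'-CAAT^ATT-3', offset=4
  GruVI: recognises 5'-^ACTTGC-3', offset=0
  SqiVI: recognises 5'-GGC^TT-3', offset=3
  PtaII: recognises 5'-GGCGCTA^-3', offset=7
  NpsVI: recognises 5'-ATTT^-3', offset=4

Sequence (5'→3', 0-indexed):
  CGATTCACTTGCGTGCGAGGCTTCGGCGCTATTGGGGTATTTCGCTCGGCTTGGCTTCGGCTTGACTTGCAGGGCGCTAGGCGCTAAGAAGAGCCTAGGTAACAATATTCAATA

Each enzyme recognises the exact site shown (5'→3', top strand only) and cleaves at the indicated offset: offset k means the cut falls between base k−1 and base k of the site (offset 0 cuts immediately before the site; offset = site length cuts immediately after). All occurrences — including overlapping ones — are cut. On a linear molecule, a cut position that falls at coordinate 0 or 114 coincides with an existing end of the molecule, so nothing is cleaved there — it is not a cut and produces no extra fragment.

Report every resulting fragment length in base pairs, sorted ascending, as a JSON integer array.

[3,5,6,6,7,8,8,10,11,15,15,20]

Site scan:
  VbrVI CAATATT/4: at [102] ⇒ [106]
  GruVI ACTTGC/0: at [6, 64] ⇒ [6, 64]
  SqiVI GGCTT/3: at [18, 47, 52, 58] ⇒ [21, 50, 55, 61]
  PtaII GGCGCTA/7: at [24, 72, 79] ⇒ [31, 79, 86]
  NpsVI ATTT/4: at [38] ⇒ [42]

All cut coordinates (distinct, sorted): [6, 21, 31, 42, 50, 55, 61, 64, 79, 86, 106]

Fragments:
  [0,6): 6 bp
  [6,21): 15 bp
  [21,31): 10 bp
  [31,42): 11 bp
  [42,50): 8 bp
  [50,55): 5 bp
  [55,61): 6 bp
  [61,64): 3 bp
  [64,79): 15 bp
  [79,86): 7 bp
  [86,106): 20 bp
  [106,114): 8 bp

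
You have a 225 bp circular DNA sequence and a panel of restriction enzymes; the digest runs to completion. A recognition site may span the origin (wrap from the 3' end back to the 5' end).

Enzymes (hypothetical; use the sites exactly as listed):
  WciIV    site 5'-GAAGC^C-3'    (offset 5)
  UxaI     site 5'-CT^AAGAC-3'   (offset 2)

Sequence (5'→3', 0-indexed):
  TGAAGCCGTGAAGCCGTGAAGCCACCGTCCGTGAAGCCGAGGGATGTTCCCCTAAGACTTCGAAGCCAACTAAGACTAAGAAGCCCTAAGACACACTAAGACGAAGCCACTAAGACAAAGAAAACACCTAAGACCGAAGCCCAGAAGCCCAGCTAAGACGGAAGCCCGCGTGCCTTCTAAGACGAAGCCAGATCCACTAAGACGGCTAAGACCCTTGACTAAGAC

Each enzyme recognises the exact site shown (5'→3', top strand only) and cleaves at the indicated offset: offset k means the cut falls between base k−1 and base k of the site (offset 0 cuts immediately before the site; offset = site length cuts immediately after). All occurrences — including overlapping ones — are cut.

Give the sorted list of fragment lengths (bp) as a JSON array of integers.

Per-enzyme occurrences:
  WciIV GAAGCC/5: at [1, 9, 17, 32, 61, 79, 102, 135, 143, 160, 183] ⇒ [6, 14, 22, 37, 66, 84, 107, 140, 148, 165, 188]
  UxaI CTAAGAC/2: at [51, 69, 85, 95, 109, 127, 152, 176, 196, 205, 218] ⇒ [53, 71, 87, 97, 111, 129, 154, 178, 198, 207, 220]

Pooled cuts: [6, 14, 22, 37, 53, 66, 71, 84, 87, 97, 107, 111, 129, 140, 148, 154, 165, 178, 188, 198, 207, 220]

Fragments:
  6→14: 8 bp
  14→22: 8 bp
  22→37: 15 bp
  37→53: 16 bp
  53→66: 13 bp
  66→71: 5 bp
  71→84: 13 bp
  84→87: 3 bp
  87→97: 10 bp
  97→107: 10 bp
  107→111: 4 bp
  111→129: 18 bp
  129→140: 11 bp
  140→148: 8 bp
  148→154: 6 bp
  154→165: 11 bp
  165→178: 13 bp
  178→188: 10 bp
  188→198: 10 bp
  198→207: 9 bp
  207→220: 13 bp
  220→6 (wrap): 225-220+6 = 11 bp

[3,4,5,6,8,8,8,9,10,10,10,10,11,11,11,13,13,13,13,15,16,18]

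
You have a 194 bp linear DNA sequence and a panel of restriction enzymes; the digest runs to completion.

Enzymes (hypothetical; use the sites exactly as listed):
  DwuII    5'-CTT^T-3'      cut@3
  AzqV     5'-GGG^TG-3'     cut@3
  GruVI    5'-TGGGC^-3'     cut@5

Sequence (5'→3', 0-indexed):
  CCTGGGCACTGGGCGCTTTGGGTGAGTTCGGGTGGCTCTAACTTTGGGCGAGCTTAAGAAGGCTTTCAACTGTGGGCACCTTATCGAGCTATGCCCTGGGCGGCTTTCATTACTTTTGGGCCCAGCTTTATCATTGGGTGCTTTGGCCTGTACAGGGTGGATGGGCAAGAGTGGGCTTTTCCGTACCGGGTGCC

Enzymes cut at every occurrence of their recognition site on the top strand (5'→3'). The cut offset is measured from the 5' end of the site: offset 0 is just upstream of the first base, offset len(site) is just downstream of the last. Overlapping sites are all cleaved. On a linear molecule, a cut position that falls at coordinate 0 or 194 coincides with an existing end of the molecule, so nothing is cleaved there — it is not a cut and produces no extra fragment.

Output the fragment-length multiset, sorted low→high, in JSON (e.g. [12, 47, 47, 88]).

Site scan:
  DwuII CTTT/3: at [15, 41, 62, 103, 112, 125, 140, 175] ⇒ [18, 44, 65, 106, 115, 128, 143, 178]
  AzqV GGGTG/3: at [19, 29, 135, 154, 187] ⇒ [22, 32, 138, 157, 190]
  GruVI TGGGC/5: at [2, 9, 44, 72, 96, 116, 161, 171] ⇒ [7, 14, 49, 77, 101, 121, 166, 176]

Pooled cuts: [7, 14, 18, 22, 32, 44, 49, 65, 77, 101, 106, 115, 121, 128, 138, 143, 157, 166, 176, 178, 190]

Fragments:
  [0,7): 7 bp
  [7,14): 7 bp
  [14,18): 4 bp
  [18,22): 4 bp
  [22,32): 10 bp
  [32,44): 12 bp
  [44,49): 5 bp
  [49,65): 16 bp
  [65,77): 12 bp
  [77,101): 24 bp
  [101,106): 5 bp
  [106,115): 9 bp
  [115,121): 6 bp
  [121,128): 7 bp
  [128,138): 10 bp
  [138,143): 5 bp
  [143,157): 14 bp
  [157,166): 9 bp
  [166,176): 10 bp
  [176,178): 2 bp
  [178,190): 12 bp
  [190,194): 4 bp

[2,4,4,4,5,5,5,6,7,7,7,9,9,10,10,10,12,12,12,14,16,24]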